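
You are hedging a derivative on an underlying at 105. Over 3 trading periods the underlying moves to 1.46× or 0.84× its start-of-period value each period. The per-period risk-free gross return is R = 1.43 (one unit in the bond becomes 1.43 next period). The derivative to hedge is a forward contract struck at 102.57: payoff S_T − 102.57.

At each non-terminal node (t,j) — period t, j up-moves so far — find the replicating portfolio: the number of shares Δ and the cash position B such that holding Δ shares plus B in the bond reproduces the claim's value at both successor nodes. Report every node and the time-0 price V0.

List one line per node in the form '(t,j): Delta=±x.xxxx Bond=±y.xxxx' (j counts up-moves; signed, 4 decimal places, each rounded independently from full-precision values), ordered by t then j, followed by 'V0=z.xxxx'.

Under the risk-neutral measure, an up-move has probability p* = (R−d)/(u−d) = 0.9516 and values discount at R = 1.43.
Payoff layer (t=3): V(3,0)=-40.3361, V(3,1)=5.5985, V(3,2)=85.4371, V(3,3)=224.2043
Node (2,0) S=74.0880: V=(p*·5.5985+(1−p*)·-40.3361)/1.43=2.3607; Δ=(5.5985−-40.3361)/(108.1685−62.2339)=1.0000; B=V−Δ·S=-71.7273
Node (2,1) S=128.7720: V=(p*·85.4371+(1−p*)·5.5985)/1.43=57.0447; Δ=(85.4371−5.5985)/(188.0071−108.1685)=1.0000; B=V−Δ·S=-71.7273
Node (2,2) S=223.8180: V=(p*·224.2043+(1−p*)·85.4371)/1.43=152.0907; Δ=(224.2043−85.4371)/(326.7743−188.0071)=1.0000; B=V−Δ·S=-71.7273
Node (1,0) S=88.2000: V=(p*·57.0447+(1−p*)·2.3607)/1.43=38.0411; Δ=(57.0447−2.3607)/(128.7720−74.0880)=1.0000; B=V−Δ·S=-50.1589
Node (1,1) S=153.3000: V=(p*·152.0907+(1−p*)·57.0447)/1.43=103.1411; Δ=(152.0907−57.0447)/(223.8180−128.7720)=1.0000; B=V−Δ·S=-50.1589
Node (0,0) S=105.0000: V=(p*·103.1411+(1−p*)·38.0411)/1.43=69.9238; Δ=(103.1411−38.0411)/(153.3000−88.2000)=1.0000; B=V−Δ·S=-35.0762
Each (Δ,B) replicates both successor values, so the strategy is self-financing and V0 is arbitrage-free.

(0,0): Delta=1.0000 Bond=-35.0762
(1,0): Delta=1.0000 Bond=-50.1589
(1,1): Delta=1.0000 Bond=-50.1589
(2,0): Delta=1.0000 Bond=-71.7273
(2,1): Delta=1.0000 Bond=-71.7273
(2,2): Delta=1.0000 Bond=-71.7273
V0=69.9238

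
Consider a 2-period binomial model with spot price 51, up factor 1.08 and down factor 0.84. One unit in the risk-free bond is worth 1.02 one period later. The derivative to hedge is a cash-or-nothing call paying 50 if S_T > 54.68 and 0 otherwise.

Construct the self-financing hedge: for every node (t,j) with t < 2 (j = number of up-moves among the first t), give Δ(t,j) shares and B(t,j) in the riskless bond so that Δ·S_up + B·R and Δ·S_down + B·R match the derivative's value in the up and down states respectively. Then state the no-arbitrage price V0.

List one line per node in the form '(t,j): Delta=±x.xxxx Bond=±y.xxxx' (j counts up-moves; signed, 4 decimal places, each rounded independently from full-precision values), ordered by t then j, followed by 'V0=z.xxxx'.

(0,0): Delta=3.0037 Bond=-126.1534
(1,0): Delta=0.0000 Bond=0.0000
(1,1): Delta=3.7824 Bond=-171.5686
V0=27.0329

Under the risk-neutral measure, an up-move has probability p* = (R−d)/(u−d) = 0.7500 and values discount at R = 1.02.
Terminal payoffs: V(2,0)=0.0000, V(2,1)=0.0000, V(2,2)=50.0000
Node (1,0) S=42.8400: V=(p*·0.0000+(1−p*)·0.0000)/1.02=0.0000; Δ=(0.0000−0.0000)/(46.2672−35.9856)=0.0000; B=V−Δ·S=0.0000
Node (1,1) S=55.0800: V=(p*·50.0000+(1−p*)·0.0000)/1.02=36.7647; Δ=(50.0000−0.0000)/(59.4864−46.2672)=3.7824; B=V−Δ·S=-171.5686
Node (0,0) S=51.0000: V=(p*·36.7647+(1−p*)·0.0000)/1.02=27.0329; Δ=(36.7647−0.0000)/(55.0800−42.8400)=3.0037; B=V−Δ·S=-126.1534
Each (Δ,B) replicates both successor values, so the strategy is self-financing and V0 is arbitrage-free.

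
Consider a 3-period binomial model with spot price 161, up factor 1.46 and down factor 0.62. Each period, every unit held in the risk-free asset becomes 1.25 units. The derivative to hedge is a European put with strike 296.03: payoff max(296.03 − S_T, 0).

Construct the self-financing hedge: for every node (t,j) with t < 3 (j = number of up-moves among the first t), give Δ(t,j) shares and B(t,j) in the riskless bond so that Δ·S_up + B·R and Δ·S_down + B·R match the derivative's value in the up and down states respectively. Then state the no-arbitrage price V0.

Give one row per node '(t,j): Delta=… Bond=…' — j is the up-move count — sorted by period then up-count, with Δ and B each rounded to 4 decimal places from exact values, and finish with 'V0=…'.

(0,0): Delta=-0.4542 Bond=107.9851
(1,0): Delta=-1.0000 Bond=189.4592
(1,1): Delta=-0.3770 Bond=116.8222
(2,0): Delta=-1.0000 Bond=236.8240
(2,1): Delta=-1.0000 Bond=236.8240
(2,2): Delta=-0.2888 Bond=115.7623
V0=34.8525

Since d<R<u, set p* = (R−d)/(u−d) = 0.7500; price each node as the discounted p*-expectation of its children.
Payoff layer (t=3): V(3,0)=257.6592, V(3,1)=205.6729, V(3,2)=83.2537, V(3,3)=0.0000
(2,0): S=61.8884. Δ = (V_up−V_dn)/(S_up−S_dn) = (205.6729−257.6592)/(90.3571−38.3708) = -1.0000. V = [p*·205.6729 + (1−p*)·257.6592]/1.25 = 174.9356. B = V − Δ·S = 236.8240.
(2,1): S=145.7372. Δ = (V_up−V_dn)/(S_up−S_dn) = (83.2537−205.6729)/(212.7763−90.3571) = -1.0000. V = [p*·83.2537 + (1−p*)·205.6729]/1.25 = 91.0868. B = V − Δ·S = 236.8240.
(2,2): S=343.1876. Δ = (V_up−V_dn)/(S_up−S_dn) = (0.0000−83.2537)/(501.0539−212.7763) = -0.2888. V = [p*·0.0000 + (1−p*)·83.2537]/1.25 = 16.6507. B = V − Δ·S = 115.7623.
(1,0): S=99.8200. Δ = (V_up−V_dn)/(S_up−S_dn) = (91.0868−174.9356)/(145.7372−61.8884) = -1.0000. V = [p*·91.0868 + (1−p*)·174.9356]/1.25 = 89.6392. B = V − Δ·S = 189.4592.
(1,1): S=235.0600. Δ = (V_up−V_dn)/(S_up−S_dn) = (16.6507−91.0868)/(343.1876−145.7372) = -0.3770. V = [p*·16.6507 + (1−p*)·91.0868]/1.25 = 28.2078. B = V − Δ·S = 116.8222.
(0,0): S=161.0000. Δ = (V_up−V_dn)/(S_up−S_dn) = (28.2078−89.6392)/(235.0600−99.8200) = -0.4542. V = [p*·28.2078 + (1−p*)·89.6392]/1.25 = 34.8525. B = V − Δ·S = 107.9851.
Root portfolio cost Δ·161+B reproduces V0=34.8525.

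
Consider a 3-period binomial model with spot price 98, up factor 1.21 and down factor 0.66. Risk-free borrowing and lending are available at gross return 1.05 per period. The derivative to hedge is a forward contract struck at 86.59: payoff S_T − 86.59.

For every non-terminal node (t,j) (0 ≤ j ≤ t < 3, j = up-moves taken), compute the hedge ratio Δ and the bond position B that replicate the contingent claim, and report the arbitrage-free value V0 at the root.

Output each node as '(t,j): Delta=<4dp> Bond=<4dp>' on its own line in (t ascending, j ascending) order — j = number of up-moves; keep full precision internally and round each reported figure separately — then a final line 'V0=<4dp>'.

(0,0): Delta=1.0000 Bond=-74.7997
(1,0): Delta=1.0000 Bond=-78.5397
(1,1): Delta=1.0000 Bond=-78.5397
(2,0): Delta=1.0000 Bond=-82.4667
(2,1): Delta=1.0000 Bond=-82.4667
(2,2): Delta=1.0000 Bond=-82.4667
V0=23.2003

The replicating-portfolio and risk-neutral prices coincide; use p* = (1.05−0.66)/(1.21−0.66) = 0.7091 for the latter.
Payoff layer (t=3): V(3,0)=-58.4154, V(3,1)=-34.9366, V(3,2)=8.1080, V(3,3)=87.0230
(2,0): S=42.6888. Δ = (V_up−V_dn)/(S_up−S_dn) = (-34.9366−-58.4154)/(51.6534−28.1746) = 1.0000. V = [p*·-34.9366 + (1−p*)·-58.4154]/1.05 = -39.7779. B = V − Δ·S = -82.4667.
(2,1): S=78.2628. Δ = (V_up−V_dn)/(S_up−S_dn) = (8.1080−-34.9366)/(94.6980−51.6534) = 1.0000. V = [p*·8.1080 + (1−p*)·-34.9366]/1.05 = -4.2039. B = V − Δ·S = -82.4667.
(2,2): S=143.4818. Δ = (V_up−V_dn)/(S_up−S_dn) = (87.0230−8.1080)/(173.6130−94.6980) = 1.0000. V = [p*·87.0230 + (1−p*)·8.1080]/1.05 = 61.0151. B = V − Δ·S = -82.4667.
(1,0): S=64.6800. Δ = (V_up−V_dn)/(S_up−S_dn) = (-4.2039−-39.7779)/(78.2628−42.6888) = 1.0000. V = [p*·-4.2039 + (1−p*)·-39.7779]/1.05 = -13.8597. B = V − Δ·S = -78.5397.
(1,1): S=118.5800. Δ = (V_up−V_dn)/(S_up−S_dn) = (61.0151−-4.2039)/(143.4818−78.2628) = 1.0000. V = [p*·61.0151 + (1−p*)·-4.2039]/1.05 = 40.0403. B = V − Δ·S = -78.5397.
(0,0): S=98.0000. Δ = (V_up−V_dn)/(S_up−S_dn) = (40.0403−-13.8597)/(118.5800−64.6800) = 1.0000. V = [p*·40.0403 + (1−p*)·-13.8597]/1.05 = 23.2003. B = V − Δ·S = -74.7997.
Each (Δ,B) replicates both successor values, so the strategy is self-financing and V0 is arbitrage-free.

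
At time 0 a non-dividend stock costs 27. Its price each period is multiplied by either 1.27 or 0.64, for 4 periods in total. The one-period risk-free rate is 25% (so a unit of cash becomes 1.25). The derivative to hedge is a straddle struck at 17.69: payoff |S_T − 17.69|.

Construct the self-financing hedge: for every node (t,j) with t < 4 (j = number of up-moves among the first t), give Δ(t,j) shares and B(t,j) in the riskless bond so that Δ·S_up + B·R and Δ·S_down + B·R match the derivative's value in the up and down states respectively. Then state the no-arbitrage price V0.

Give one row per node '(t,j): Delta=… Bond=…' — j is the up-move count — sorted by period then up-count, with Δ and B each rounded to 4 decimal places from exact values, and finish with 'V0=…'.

(0,0): Delta=0.9985 Bond=-7.2033
(1,0): Delta=0.9366 Bond=-7.9348
(1,1): Delta=0.9995 Bond=-9.0392
(2,0): Delta=-0.9672 Bond=11.1360
(2,1): Delta=0.9680 Bond=-10.6089
(2,2): Delta=1.0000 Bond=-11.3216
(3,0): Delta=-1.0000 Bond=14.1520
(3,1): Delta=-0.9667 Bond=13.9124
(3,2): Delta=1.0000 Bond=-14.1520
(3,3): Delta=1.0000 Bond=-14.1520
V0=19.7551

No-arbitrage ⇒ martingale measure with p* = (R−d)/(u−d) = 0.9683.
Terminal values V(4,·): V(4,0)=13.1602, V(4,1)=8.7011, V(4,2)=0.1474, V(4,3)=17.7061, V(4,4)=52.5491
  t=3,j=0: stock 7.0779 → up 8.9889 (V=8.7011), down 4.5298 (V=13.1602). Price 7.0741; hedge Δ=-1.0000, bond B=14.1520.
  t=3,j=1: stock 14.0452 → up 17.8374 (V=0.1474), down 8.9889 (V=8.7011). Price 0.3351; hedge Δ=-0.9667, bond B=13.9124.
  t=3,j=2: stock 27.8709 → up 35.3961 (V=17.7061), down 17.8374 (V=0.1474). Price 13.7189; hedge Δ=1.0000, bond B=-14.1520.
  t=3,j=3: stock 55.3063 → up 70.2391 (V=52.5491), down 35.3961 (V=17.7061). Price 41.1543; hedge Δ=1.0000, bond B=-14.1520.
  t=2,j=0: stock 11.0592 → up 14.0452 (V=0.3351), down 7.0779 (V=7.0741). Price 0.4393; hedge Δ=-0.9672, bond B=11.1360.
  t=2,j=1: stock 21.9456 → up 27.8709 (V=13.7189), down 14.0452 (V=0.3351). Price 10.6352; hedge Δ=0.9680, bond B=-10.6089.
  t=2,j=2: stock 43.5483 → up 55.3063 (V=41.1543), down 27.8709 (V=13.7189). Price 32.2267; hedge Δ=1.0000, bond B=-11.3216.
  t=1,j=0: stock 17.2800 → up 21.9456 (V=10.6352), down 11.0592 (V=0.4393). Price 8.2492; hedge Δ=0.9366, bond B=-7.9348.
  t=1,j=1: stock 34.2900 → up 43.5483 (V=32.2267), down 21.9456 (V=10.6352). Price 25.2330; hedge Δ=0.9995, bond B=-9.0392.
  t=0,j=0: stock 27.0000 → up 34.2900 (V=25.2330), down 17.2800 (V=8.2492). Price 19.7551; hedge Δ=0.9985, bond B=-7.2033.
Check: Δ(0,0)·S0 + B(0,0) = 19.7551 = V0.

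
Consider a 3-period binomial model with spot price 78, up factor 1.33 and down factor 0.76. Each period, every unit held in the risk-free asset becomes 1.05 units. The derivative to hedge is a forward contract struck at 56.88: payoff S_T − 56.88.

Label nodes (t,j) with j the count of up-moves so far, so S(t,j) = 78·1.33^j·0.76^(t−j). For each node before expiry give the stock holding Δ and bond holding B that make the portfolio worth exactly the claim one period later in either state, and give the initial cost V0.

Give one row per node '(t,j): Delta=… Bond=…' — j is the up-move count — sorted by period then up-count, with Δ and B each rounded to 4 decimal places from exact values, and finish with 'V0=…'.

The replicating-portfolio and risk-neutral prices coincide; use p* = (1.05−0.76)/(1.33−0.76) = 0.5088 for the latter.
Terminal values V(3,·): V(3,0)=-22.6399, V(3,1)=3.0402, V(3,2)=47.9804, V(3,3)=126.6257
(2,0): S=45.0528. Δ = (V_up−V_dn)/(S_up−S_dn) = (3.0402−-22.6399)/(59.9202−34.2401) = 1.0000. V = [p*·3.0402 + (1−p*)·-22.6399]/1.05 = -9.1186. B = V − Δ·S = -54.1714.
(2,1): S=78.8424. Δ = (V_up−V_dn)/(S_up−S_dn) = (47.9804−3.0402)/(104.8604−59.9202) = 1.0000. V = [p*·47.9804 + (1−p*)·3.0402]/1.05 = 24.6710. B = V − Δ·S = -54.1714.
(2,2): S=137.9742. Δ = (V_up−V_dn)/(S_up−S_dn) = (126.6257−47.9804)/(183.5057−104.8604) = 1.0000. V = [p*·126.6257 + (1−p*)·47.9804]/1.05 = 83.8028. B = V − Δ·S = -54.1714.
(1,0): S=59.2800. Δ = (V_up−V_dn)/(S_up−S_dn) = (24.6710−-9.1186)/(78.8424−45.0528) = 1.0000. V = [p*·24.6710 + (1−p*)·-9.1186]/1.05 = 7.6882. B = V − Δ·S = -51.5918.
(1,1): S=103.7400. Δ = (V_up−V_dn)/(S_up−S_dn) = (83.8028−24.6710)/(137.9742−78.8424) = 1.0000. V = [p*·83.8028 + (1−p*)·24.6710]/1.05 = 52.1482. B = V − Δ·S = -51.5918.
(0,0): S=78.0000. Δ = (V_up−V_dn)/(S_up−S_dn) = (52.1482−7.6882)/(103.7400−59.2800) = 1.0000. V = [p*·52.1482 + (1−p*)·7.6882]/1.05 = 28.8649. B = V − Δ·S = -49.1351.
Root portfolio cost Δ·78+B reproduces V0=28.8649.

(0,0): Delta=1.0000 Bond=-49.1351
(1,0): Delta=1.0000 Bond=-51.5918
(1,1): Delta=1.0000 Bond=-51.5918
(2,0): Delta=1.0000 Bond=-54.1714
(2,1): Delta=1.0000 Bond=-54.1714
(2,2): Delta=1.0000 Bond=-54.1714
V0=28.8649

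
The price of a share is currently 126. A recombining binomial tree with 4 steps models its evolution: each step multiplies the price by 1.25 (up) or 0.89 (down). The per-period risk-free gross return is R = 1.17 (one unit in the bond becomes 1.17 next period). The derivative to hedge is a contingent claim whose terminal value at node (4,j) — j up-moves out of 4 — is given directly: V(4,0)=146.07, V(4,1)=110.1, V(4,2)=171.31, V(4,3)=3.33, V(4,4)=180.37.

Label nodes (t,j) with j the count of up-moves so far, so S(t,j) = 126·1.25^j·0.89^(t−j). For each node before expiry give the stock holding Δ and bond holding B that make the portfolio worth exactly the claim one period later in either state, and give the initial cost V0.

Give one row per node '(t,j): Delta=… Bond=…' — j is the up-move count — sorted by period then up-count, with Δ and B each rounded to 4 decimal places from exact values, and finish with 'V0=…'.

No-arbitrage ⇒ martingale measure with p* = (R−d)/(u−d) = 0.7778.
Payoff layer (t=4): V(4,0)=146.0700, V(4,1)=110.1000, V(4,2)=171.3100, V(4,3)=3.3300, V(4,4)=180.3700
Node (3,0) S=88.8261: V=(p*·110.1000+(1−p*)·146.0700)/1.17=100.9345; Δ=(110.1000−146.0700)/(111.0326−79.0552)=-1.1249; B=V−Δ·S=200.8511
Node (3,1) S=124.7558: V=(p*·171.3100+(1−p*)·110.1000)/1.17=134.7930; Δ=(171.3100−110.1000)/(155.9447−111.0326)=1.3629; B=V−Δ·S=-35.2348
Node (3,2) S=175.2188: V=(p*·3.3300+(1−p*)·171.3100)/1.17=34.7512; Δ=(3.3300−171.3100)/(219.0234−155.9447)=-2.6630; B=V−Δ·S=501.3623
Node (3,3) S=246.0938: V=(p*·180.3700+(1−p*)·3.3300)/1.17=120.5366; Δ=(180.3700−3.3300)/(307.6172−219.0234)=1.9983; B=V−Δ·S=-371.2412
Node (2,0) S=99.8046: V=(p*·134.7930+(1−p*)·100.9345)/1.17=108.7768; Δ=(134.7930−100.9345)/(124.7558−88.8261)=0.9424; B=V−Δ·S=14.7254
Node (2,1) S=140.1750: V=(p*·34.7512+(1−p*)·134.7930)/1.17=48.7032; Δ=(34.7512−134.7930)/(175.2188−124.7558)=-1.9825; B=V−Δ·S=326.5970
Node (2,2) S=196.8750: V=(p*·120.5366+(1−p*)·34.7512)/1.17=86.7292; Δ=(120.5366−34.7512)/(246.0938−175.2188)=1.2104; B=V−Δ·S=-151.5635
Node (1,0) S=112.1400: V=(p*·48.7032+(1−p*)·108.7768)/1.17=53.0366; Δ=(48.7032−108.7768)/(140.1750−99.8046)=-1.4881; B=V−Δ·S=219.9079
Node (1,1) S=157.5000: V=(p*·86.7292+(1−p*)·48.7032)/1.17=66.9051; Δ=(86.7292−48.7032)/(196.8750−140.1750)=0.6707; B=V−Δ·S=-38.7228
Node (0,0) S=126.0000: V=(p*·66.9051+(1−p*)·53.0366)/1.17=54.5498; Δ=(66.9051−53.0366)/(157.5000−112.1400)=0.3057; B=V−Δ·S=16.0263
Each (Δ,B) replicates both successor values, so the strategy is self-financing and V0 is arbitrage-free.

(0,0): Delta=0.3057 Bond=16.0263
(1,0): Delta=-1.4881 Bond=219.9079
(1,1): Delta=0.6707 Bond=-38.7228
(2,0): Delta=0.9424 Bond=14.7254
(2,1): Delta=-1.9825 Bond=326.5970
(2,2): Delta=1.2104 Bond=-151.5635
(3,0): Delta=-1.1249 Bond=200.8511
(3,1): Delta=1.3629 Bond=-35.2348
(3,2): Delta=-2.6630 Bond=501.3623
(3,3): Delta=1.9983 Bond=-371.2412
V0=54.5498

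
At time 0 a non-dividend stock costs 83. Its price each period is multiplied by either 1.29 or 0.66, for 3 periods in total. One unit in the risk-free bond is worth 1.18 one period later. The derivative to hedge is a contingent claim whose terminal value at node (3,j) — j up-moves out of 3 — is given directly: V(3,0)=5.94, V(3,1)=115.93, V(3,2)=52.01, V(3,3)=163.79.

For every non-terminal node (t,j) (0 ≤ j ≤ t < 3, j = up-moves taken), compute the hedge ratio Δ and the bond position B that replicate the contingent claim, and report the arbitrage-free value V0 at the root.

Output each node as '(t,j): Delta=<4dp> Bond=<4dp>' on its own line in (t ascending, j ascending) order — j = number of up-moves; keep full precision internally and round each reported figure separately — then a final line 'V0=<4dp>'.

(0,0): Delta=0.8389 Bond=3.0663
(1,0): Delta=-0.8240 Bond=94.7127
(1,1): Delta=1.0189 Bond=-15.6518
(2,0): Delta=4.8289 Bond=-92.6166
(2,1): Delta=-1.4358 Bond=154.9948
(2,2): Delta=1.2846 Bond=-55.1634
V0=72.6991

Risk-neutral probability p* = (R−d)/(u−d) = (1.18−0.66)/(1.29−0.66) = 0.8254.
At expiry t=3: V(3,0)=5.9400, V(3,1)=115.9300, V(3,2)=52.0100, V(3,3)=163.7900
Node (2,0) S=36.1548: V=(p*·115.9300+(1−p*)·5.9400)/1.18=81.9707; Δ=(115.9300−5.9400)/(46.6397−23.8622)=4.8289; B=V−Δ·S=-92.6166
Node (2,1) S=70.6662: V=(p*·52.0100+(1−p*)·115.9300)/1.18=53.5344; Δ=(52.0100−115.9300)/(91.1594−46.6397)=-1.4358; B=V−Δ·S=154.9948
Node (2,2) S=138.1203: V=(p*·163.7900+(1−p*)·52.0100)/1.18=122.2651; Δ=(163.7900−52.0100)/(178.1752−91.1594)=1.2846; B=V−Δ·S=-55.1634
Node (1,0) S=54.7800: V=(p*·53.5344+(1−p*)·81.9707)/1.18=49.5758; Δ=(53.5344−81.9707)/(70.6662−36.1548)=-0.8240; B=V−Δ·S=94.7127
Node (1,1) S=107.0700: V=(p*·122.2651+(1−p*)·53.5344)/1.18=93.4445; Δ=(122.2651−53.5344)/(138.1203−70.6662)=1.0189; B=V−Δ·S=-15.6518
Node (0,0) S=83.0000: V=(p*·93.4445+(1−p*)·49.5758)/1.18=72.6991; Δ=(93.4445−49.5758)/(107.0700−54.7800)=0.8389; B=V−Δ·S=3.0663
Root portfolio cost Δ·83+B reproduces V0=72.6991.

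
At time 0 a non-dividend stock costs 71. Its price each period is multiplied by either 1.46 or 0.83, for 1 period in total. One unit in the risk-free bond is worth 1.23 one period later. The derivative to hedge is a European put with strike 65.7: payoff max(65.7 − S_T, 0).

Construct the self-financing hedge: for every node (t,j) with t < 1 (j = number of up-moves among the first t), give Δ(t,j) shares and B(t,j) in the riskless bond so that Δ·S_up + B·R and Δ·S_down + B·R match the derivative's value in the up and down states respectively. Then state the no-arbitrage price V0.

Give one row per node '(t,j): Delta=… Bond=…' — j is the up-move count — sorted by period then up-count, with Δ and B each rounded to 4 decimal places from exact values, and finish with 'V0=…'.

Under the risk-neutral measure, an up-move has probability p* = (R−d)/(u−d) = 0.6349 and values discount at R = 1.23.
Payoff layer (t=1): V(1,0)=6.7700, V(1,1)=0.0000
(0,0): S=71.0000. Δ = (V_up−V_dn)/(S_up−S_dn) = (0.0000−6.7700)/(103.6600−58.9300) = -0.1514. V = [p*·0.0000 + (1−p*)·6.7700]/1.23 = 2.0094. B = V − Δ·S = 12.7555.
Self-financing check: at every node Δ·S+B equals the discounted successor values.

(0,0): Delta=-0.1514 Bond=12.7555
V0=2.0094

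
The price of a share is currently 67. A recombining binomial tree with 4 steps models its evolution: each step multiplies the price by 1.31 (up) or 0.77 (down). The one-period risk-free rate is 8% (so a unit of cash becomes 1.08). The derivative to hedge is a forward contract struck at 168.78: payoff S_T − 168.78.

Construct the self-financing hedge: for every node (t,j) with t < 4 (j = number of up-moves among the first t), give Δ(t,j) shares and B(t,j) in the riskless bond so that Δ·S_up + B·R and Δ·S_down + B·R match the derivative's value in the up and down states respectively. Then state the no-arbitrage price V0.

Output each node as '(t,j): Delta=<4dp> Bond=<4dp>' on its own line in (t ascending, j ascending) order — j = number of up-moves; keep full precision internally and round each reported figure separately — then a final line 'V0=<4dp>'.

Risk-neutral probability p* = (R−d)/(u−d) = (1.08−0.77)/(1.31−0.77) = 0.5741.
At expiry t=4: V(4,0)=-145.2275, V(4,1)=-128.7101, V(4,2)=-100.6091, V(4,3)=-52.8010, V(4,4)=28.5349
Node (3,0) S=30.5877: V=(p*·-128.7101+(1−p*)·-145.2275)/1.08=-125.6901; Δ=(-128.7101−-145.2275)/(40.0699−23.5525)=1.0000; B=V−Δ·S=-156.2778
Node (3,1) S=52.0388: V=(p*·-100.6091+(1−p*)·-128.7101)/1.08=-104.2389; Δ=(-100.6091−-128.7101)/(68.1709−40.0699)=1.0000; B=V−Δ·S=-156.2778
Node (3,2) S=88.5336: V=(p*·-52.8010+(1−p*)·-100.6091)/1.08=-67.7442; Δ=(-52.8010−-100.6091)/(115.9790−68.1709)=1.0000; B=V−Δ·S=-156.2778
Node (3,3) S=150.6221: V=(p*·28.5349+(1−p*)·-52.8010)/1.08=-5.6557; Δ=(28.5349−-52.8010)/(197.3149−115.9790)=1.0000; B=V−Δ·S=-156.2778
Node (2,0) S=39.7243: V=(p*·-104.2389+(1−p*)·-125.6901)/1.08=-104.9773; Δ=(-104.2389−-125.6901)/(52.0388−30.5877)=1.0000; B=V−Δ·S=-144.7016
Node (2,1) S=67.5829: V=(p*·-67.7442+(1−p*)·-104.2389)/1.08=-77.1187; Δ=(-67.7442−-104.2389)/(88.5336−52.0388)=1.0000; B=V−Δ·S=-144.7016
Node (2,2) S=114.9787: V=(p*·-5.6557+(1−p*)·-67.7442)/1.08=-29.7229; Δ=(-5.6557−-67.7442)/(150.6221−88.5336)=1.0000; B=V−Δ·S=-144.7016
Node (1,0) S=51.5900: V=(p*·-77.1187+(1−p*)·-104.9773)/1.08=-82.3930; Δ=(-77.1187−-104.9773)/(67.5829−39.7243)=1.0000; B=V−Δ·S=-133.9830
Node (1,1) S=87.7700: V=(p*·-29.7229+(1−p*)·-77.1187)/1.08=-46.2130; Δ=(-29.7229−-77.1187)/(114.9787−67.5829)=1.0000; B=V−Δ·S=-133.9830
Node (0,0) S=67.0000: V=(p*·-46.2130+(1−p*)·-82.3930)/1.08=-57.0583; Δ=(-46.2130−-82.3930)/(87.7700−51.5900)=1.0000; B=V−Δ·S=-124.0583
Check: Δ(0,0)·S0 + B(0,0) = -57.0583 = V0.

(0,0): Delta=1.0000 Bond=-124.0583
(1,0): Delta=1.0000 Bond=-133.9830
(1,1): Delta=1.0000 Bond=-133.9830
(2,0): Delta=1.0000 Bond=-144.7016
(2,1): Delta=1.0000 Bond=-144.7016
(2,2): Delta=1.0000 Bond=-144.7016
(3,0): Delta=1.0000 Bond=-156.2778
(3,1): Delta=1.0000 Bond=-156.2778
(3,2): Delta=1.0000 Bond=-156.2778
(3,3): Delta=1.0000 Bond=-156.2778
V0=-57.0583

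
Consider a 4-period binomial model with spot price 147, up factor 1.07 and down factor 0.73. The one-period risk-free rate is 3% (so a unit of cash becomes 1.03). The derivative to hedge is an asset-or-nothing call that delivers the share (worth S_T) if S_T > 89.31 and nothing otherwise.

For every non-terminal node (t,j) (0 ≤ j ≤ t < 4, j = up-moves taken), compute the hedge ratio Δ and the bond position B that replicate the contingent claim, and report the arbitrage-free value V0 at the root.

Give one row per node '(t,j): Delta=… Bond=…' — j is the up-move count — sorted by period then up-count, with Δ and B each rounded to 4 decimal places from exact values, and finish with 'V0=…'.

(0,0): Delta=1.0405 Bond=-6.2683
(1,0): Delta=1.3212 Bond=-36.5861
(1,1): Delta=1.0149 Bond=-2.4391
(2,0): Delta=2.8847 Bond=-160.1557
(2,1): Delta=1.1790 Bond=-21.3541
(2,2): Delta=1.0000 Bond=0.0000
(3,0): Delta=0.0000 Bond=0.0000
(3,1): Delta=3.1471 Bond=-186.9551
(3,2): Delta=1.0000 Bond=0.0000
(3,3): Delta=1.0000 Bond=0.0000
V0=146.6805

Since d<R<u, set p* = (R−d)/(u−d) = 0.8824; price each node as the discounted p*-expectation of its children.
Terminal payoffs: V(4,0)=0.0000, V(4,1)=0.0000, V(4,2)=89.6872, V(4,3)=131.4594, V(4,4)=192.6870
  t=3,j=0: stock 57.1855 → up 61.1885 (V=0.0000), down 41.7454 (V=0.0000). Price 0.0000; hedge Δ=0.0000, bond B=0.0000.
  t=3,j=1: stock 83.8198 → up 89.6872 (V=89.6872), down 61.1885 (V=0.0000). Price 76.8309; hedge Δ=3.1471, bond B=-186.9551.
  t=3,j=2: stock 122.8592 → up 131.4594 (V=131.4594), down 89.6872 (V=89.6872). Price 122.8592; hedge Δ=1.0000, bond B=0.0000.
  t=3,j=3: stock 180.0813 → up 192.6870 (V=192.6870), down 131.4594 (V=131.4594). Price 180.0813; hedge Δ=1.0000, bond B=0.0000.
  t=2,j=0: stock 78.3363 → up 83.8198 (V=76.8309), down 57.1855 (V=0.0000). Price 65.8174; hedge Δ=2.8847, bond B=-160.1557.
  t=2,j=1: stock 114.8217 → up 122.8592 (V=122.8592), down 83.8198 (V=76.8309). Price 114.0234; hedge Δ=1.1790, bond B=-21.3541.
  t=2,j=2: stock 168.3003 → up 180.0813 (V=180.0813), down 122.8592 (V=122.8592). Price 168.3003; hedge Δ=1.0000, bond B=0.0000.
  t=1,j=0: stock 107.3100 → up 114.8217 (V=114.0234), down 78.3363 (V=65.8174). Price 105.1962; hedge Δ=1.3212, bond B=-36.5861.
  t=1,j=1: stock 157.2900 → up 168.3003 (V=168.3003), down 114.8217 (V=114.0234). Price 157.1988; hedge Δ=1.0149, bond B=-2.4391.
  t=0,j=0: stock 147.0000 → up 157.2900 (V=157.1988), down 107.3100 (V=105.1962). Price 146.6805; hedge Δ=1.0405, bond B=-6.2683.
Check: Δ(0,0)·S0 + B(0,0) = 146.6805 = V0.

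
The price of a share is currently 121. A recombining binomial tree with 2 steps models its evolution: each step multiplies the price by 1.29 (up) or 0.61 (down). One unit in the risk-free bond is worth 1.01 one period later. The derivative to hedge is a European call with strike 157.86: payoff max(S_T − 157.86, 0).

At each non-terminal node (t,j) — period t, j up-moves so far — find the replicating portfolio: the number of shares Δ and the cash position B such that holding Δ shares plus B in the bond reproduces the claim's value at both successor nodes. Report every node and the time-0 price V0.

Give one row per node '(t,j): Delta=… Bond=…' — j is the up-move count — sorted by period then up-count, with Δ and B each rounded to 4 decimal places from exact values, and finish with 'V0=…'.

(0,0): Delta=0.3079 Bond=-22.4998
(1,0): Delta=0.0000 Bond=0.0000
(1,1): Delta=0.4098 Bond=-38.6322
V0=14.7540

The replicating-portfolio and risk-neutral prices coincide; use p* = (1.01−0.61)/(1.29−0.61) = 0.5882 for the latter.
At expiry t=2: V(2,0)=0.0000, V(2,1)=0.0000, V(2,2)=43.4961
  t=1,j=0: stock 73.8100 → up 95.2149 (V=0.0000), down 45.0241 (V=0.0000). Price 0.0000; hedge Δ=0.0000, bond B=0.0000.
  t=1,j=1: stock 156.0900 → up 201.3561 (V=43.4961), down 95.2149 (V=0.0000). Price 25.3326; hedge Δ=0.4098, bond B=-38.6322.
  t=0,j=0: stock 121.0000 → up 156.0900 (V=25.3326), down 73.8100 (V=0.0000). Price 14.7540; hedge Δ=0.3079, bond B=-22.4998.
Each (Δ,B) replicates both successor values, so the strategy is self-financing and V0 is arbitrage-free.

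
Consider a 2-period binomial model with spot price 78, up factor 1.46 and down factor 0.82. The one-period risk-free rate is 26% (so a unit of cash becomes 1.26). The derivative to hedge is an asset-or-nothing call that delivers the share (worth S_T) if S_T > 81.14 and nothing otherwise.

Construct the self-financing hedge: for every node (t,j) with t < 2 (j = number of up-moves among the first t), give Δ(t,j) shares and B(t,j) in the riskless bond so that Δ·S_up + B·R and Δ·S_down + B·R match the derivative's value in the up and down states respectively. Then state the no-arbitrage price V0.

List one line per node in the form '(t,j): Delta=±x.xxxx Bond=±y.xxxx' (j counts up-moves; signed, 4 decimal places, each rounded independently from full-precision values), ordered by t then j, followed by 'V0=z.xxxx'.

(0,0): Delta=1.2606 Bond=-23.5507
(1,0): Delta=2.2812 Bond=-94.9565
(1,1): Delta=1.0000 Bond=0.0000
V0=74.7739

Under the risk-neutral measure, an up-move has probability p* = (R−d)/(u−d) = 0.6875 and values discount at R = 1.26.
At expiry t=2: V(2,0)=0.0000, V(2,1)=93.3816, V(2,2)=166.2648
  t=1,j=0: stock 63.9600 → up 93.3816 (V=93.3816), down 52.4472 (V=0.0000). Price 50.9523; hedge Δ=2.2812, bond B=-94.9565.
  t=1,j=1: stock 113.8800 → up 166.2648 (V=166.2648), down 93.3816 (V=93.3816). Price 113.8800; hedge Δ=1.0000, bond B=0.0000.
  t=0,j=0: stock 78.0000 → up 113.8800 (V=113.8800), down 63.9600 (V=50.9523). Price 74.7739; hedge Δ=1.2606, bond B=-23.5507.
Root portfolio cost Δ·78+B reproduces V0=74.7739.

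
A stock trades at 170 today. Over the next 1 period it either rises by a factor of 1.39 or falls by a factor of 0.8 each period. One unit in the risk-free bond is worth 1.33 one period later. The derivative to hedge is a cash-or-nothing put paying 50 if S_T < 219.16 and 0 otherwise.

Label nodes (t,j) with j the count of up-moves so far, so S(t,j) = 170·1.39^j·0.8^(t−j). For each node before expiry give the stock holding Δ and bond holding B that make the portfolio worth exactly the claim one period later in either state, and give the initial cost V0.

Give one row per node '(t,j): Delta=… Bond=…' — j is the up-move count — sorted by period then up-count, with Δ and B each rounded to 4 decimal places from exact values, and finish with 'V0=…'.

Since d<R<u, set p* = (R−d)/(u−d) = 0.8983; price each node as the discounted p*-expectation of its children.
Terminal values V(1,·): V(1,0)=50.0000, V(1,1)=0.0000
  t=0,j=0: stock 170.0000 → up 236.3000 (V=0.0000), down 136.0000 (V=50.0000). Price 3.8231; hedge Δ=-0.4985, bond B=88.5689.
The time-0 hedge costs 3.8231, which is the no-arbitrage price.

(0,0): Delta=-0.4985 Bond=88.5689
V0=3.8231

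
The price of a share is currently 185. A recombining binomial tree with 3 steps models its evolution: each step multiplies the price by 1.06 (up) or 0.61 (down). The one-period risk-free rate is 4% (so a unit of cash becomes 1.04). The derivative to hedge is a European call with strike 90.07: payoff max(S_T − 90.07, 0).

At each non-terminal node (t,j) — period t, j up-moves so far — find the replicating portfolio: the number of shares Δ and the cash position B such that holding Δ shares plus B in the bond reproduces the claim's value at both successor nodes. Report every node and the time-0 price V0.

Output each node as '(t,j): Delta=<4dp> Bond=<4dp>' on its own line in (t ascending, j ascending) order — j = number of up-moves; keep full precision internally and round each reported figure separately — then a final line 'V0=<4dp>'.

Risk-neutral probability p* = (R−d)/(u−d) = (1.04−0.61)/(1.06−0.61) = 0.9556.
Terminal payoffs: V(3,0)=0.0000, V(3,1)=0.0000, V(3,2)=36.7283, V(3,3)=130.2680
Node (2,0) S=68.8385: V=(p*·0.0000+(1−p*)·0.0000)/1.04=0.0000; Δ=(0.0000−0.0000)/(72.9688−41.9915)=0.0000; B=V−Δ·S=0.0000
Node (2,1) S=119.6210: V=(p*·36.7283+(1−p*)·0.0000)/1.04=33.7461; Δ=(36.7283−0.0000)/(126.7983−72.9688)=0.6823; B=V−Δ·S=-47.8723
Node (2,2) S=207.8660: V=(p*·130.2680+(1−p*)·36.7283)/1.04=121.2602; Δ=(130.2680−36.7283)/(220.3380−126.7983)=1.0000; B=V−Δ·S=-86.6058
Node (1,0) S=112.8500: V=(p*·33.7461+(1−p*)·0.0000)/1.04=31.0060; Δ=(33.7461−0.0000)/(119.6210−68.8385)=0.6645; B=V−Δ·S=-43.9852
Node (1,1) S=196.1000: V=(p*·121.2602+(1−p*)·33.7461)/1.04=112.8565; Δ=(121.2602−33.7461)/(207.8660−119.6210)=0.9917; B=V−Δ·S=-81.6195
Node (0,0) S=185.0000: V=(p*·112.8565+(1−p*)·31.0060)/1.04=105.0179; Δ=(112.8565−31.0060)/(196.1000−112.8500)=0.9832; B=V−Δ·S=-76.8720
Root portfolio cost Δ·185+B reproduces V0=105.0179.

(0,0): Delta=0.9832 Bond=-76.8720
(1,0): Delta=0.6645 Bond=-43.9852
(1,1): Delta=0.9917 Bond=-81.6195
(2,0): Delta=0.0000 Bond=0.0000
(2,1): Delta=0.6823 Bond=-47.8723
(2,2): Delta=1.0000 Bond=-86.6058
V0=105.0179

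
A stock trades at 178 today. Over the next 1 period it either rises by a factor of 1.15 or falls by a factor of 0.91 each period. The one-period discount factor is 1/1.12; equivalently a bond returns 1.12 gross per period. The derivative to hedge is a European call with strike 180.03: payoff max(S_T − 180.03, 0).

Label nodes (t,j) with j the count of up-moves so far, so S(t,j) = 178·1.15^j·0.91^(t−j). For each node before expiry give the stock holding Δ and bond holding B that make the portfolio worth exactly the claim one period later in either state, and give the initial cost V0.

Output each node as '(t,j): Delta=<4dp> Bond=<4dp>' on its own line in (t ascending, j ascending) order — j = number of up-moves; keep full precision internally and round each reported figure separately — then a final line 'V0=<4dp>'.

(0,0): Delta=0.5775 Bond=-83.5182
V0=19.2734

The replicating-portfolio and risk-neutral prices coincide; use p* = (1.12−0.91)/(1.15−0.91) = 0.8750 for the latter.
Payoff layer (t=1): V(1,0)=0.0000, V(1,1)=24.6700
Node (0,0) S=178.0000: V=(p*·24.6700+(1−p*)·0.0000)/1.12=19.2734; Δ=(24.6700−0.0000)/(204.7000−161.9800)=0.5775; B=V−Δ·S=-83.5182
The time-0 hedge costs 19.2734, which is the no-arbitrage price.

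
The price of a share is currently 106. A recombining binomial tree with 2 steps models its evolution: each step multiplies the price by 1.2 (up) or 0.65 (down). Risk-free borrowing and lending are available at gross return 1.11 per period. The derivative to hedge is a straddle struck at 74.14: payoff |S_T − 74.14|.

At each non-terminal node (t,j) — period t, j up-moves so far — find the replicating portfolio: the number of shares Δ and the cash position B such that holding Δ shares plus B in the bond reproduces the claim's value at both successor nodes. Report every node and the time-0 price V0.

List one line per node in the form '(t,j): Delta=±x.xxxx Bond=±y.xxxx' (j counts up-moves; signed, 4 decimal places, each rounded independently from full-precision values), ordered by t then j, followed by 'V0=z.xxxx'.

No-arbitrage ⇒ martingale measure with p* = (R−d)/(u−d) = 0.8364.
Terminal payoffs: V(2,0)=29.3550, V(2,1)=8.5400, V(2,2)=78.5000
  t=1,j=0: stock 68.9000 → up 82.6800 (V=8.5400), down 44.7850 (V=29.3550). Price 10.7622; hedge Δ=-0.5493, bond B=48.6077.
  t=1,j=1: stock 127.2000 → up 152.6400 (V=78.5000), down 82.6800 (V=8.5400). Price 60.4072; hedge Δ=1.0000, bond B=-66.7928.
  t=0,j=0: stock 106.0000 → up 127.2000 (V=60.4072), down 68.9000 (V=10.7622). Price 47.1022; hedge Δ=0.8515, bond B=-43.1613.
The time-0 hedge costs 47.1022, which is the no-arbitrage price.

(0,0): Delta=0.8515 Bond=-43.1613
(1,0): Delta=-0.5493 Bond=48.6077
(1,1): Delta=1.0000 Bond=-66.7928
V0=47.1022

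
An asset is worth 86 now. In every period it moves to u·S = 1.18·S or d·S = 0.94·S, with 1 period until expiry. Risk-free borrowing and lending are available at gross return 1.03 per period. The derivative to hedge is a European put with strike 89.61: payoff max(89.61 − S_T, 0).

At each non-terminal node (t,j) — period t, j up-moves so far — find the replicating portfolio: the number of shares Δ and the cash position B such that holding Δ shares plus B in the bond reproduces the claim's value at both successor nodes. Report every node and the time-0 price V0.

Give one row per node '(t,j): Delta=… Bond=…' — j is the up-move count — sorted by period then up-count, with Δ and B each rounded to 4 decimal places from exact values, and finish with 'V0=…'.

(0,0): Delta=-0.4249 Bond=41.8633
V0=5.3216

No-arbitrage ⇒ martingale measure with p* = (R−d)/(u−d) = 0.3750.
Terminal payoffs: V(1,0)=8.7700, V(1,1)=0.0000
(0,0): S=86.0000. Δ = (V_up−V_dn)/(S_up−S_dn) = (0.0000−8.7700)/(101.4800−80.8400) = -0.4249. V = [p*·0.0000 + (1−p*)·8.7700]/1.03 = 5.3216. B = V − Δ·S = 41.8633.
Check: Δ(0,0)·S0 + B(0,0) = 5.3216 = V0.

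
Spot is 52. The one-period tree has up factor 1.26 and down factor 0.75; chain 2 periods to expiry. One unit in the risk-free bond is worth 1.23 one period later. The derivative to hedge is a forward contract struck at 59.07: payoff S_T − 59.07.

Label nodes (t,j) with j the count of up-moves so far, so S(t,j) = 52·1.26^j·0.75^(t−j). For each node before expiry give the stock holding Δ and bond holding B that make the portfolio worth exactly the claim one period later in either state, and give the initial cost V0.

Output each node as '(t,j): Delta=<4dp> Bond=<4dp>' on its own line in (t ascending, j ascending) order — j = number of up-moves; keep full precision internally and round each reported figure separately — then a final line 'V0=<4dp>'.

(0,0): Delta=1.0000 Bond=-39.0442
(1,0): Delta=1.0000 Bond=-48.0244
(1,1): Delta=1.0000 Bond=-48.0244
V0=12.9558

Under the risk-neutral measure, an up-move has probability p* = (R−d)/(u−d) = 0.9412 and values discount at R = 1.23.
Payoff layer (t=2): V(2,0)=-29.8200, V(2,1)=-9.9300, V(2,2)=23.4852
Node (1,0) S=39.0000: V=(p*·-9.9300+(1−p*)·-29.8200)/1.23=-9.0244; Δ=(-9.9300−-29.8200)/(49.1400−29.2500)=1.0000; B=V−Δ·S=-48.0244
Node (1,1) S=65.5200: V=(p*·23.4852+(1−p*)·-9.9300)/1.23=17.4956; Δ=(23.4852−-9.9300)/(82.5552−49.1400)=1.0000; B=V−Δ·S=-48.0244
Node (0,0) S=52.0000: V=(p*·17.4956+(1−p*)·-9.0244)/1.23=12.9558; Δ=(17.4956−-9.0244)/(65.5200−39.0000)=1.0000; B=V−Δ·S=-39.0442
Check: Δ(0,0)·S0 + B(0,0) = 12.9558 = V0.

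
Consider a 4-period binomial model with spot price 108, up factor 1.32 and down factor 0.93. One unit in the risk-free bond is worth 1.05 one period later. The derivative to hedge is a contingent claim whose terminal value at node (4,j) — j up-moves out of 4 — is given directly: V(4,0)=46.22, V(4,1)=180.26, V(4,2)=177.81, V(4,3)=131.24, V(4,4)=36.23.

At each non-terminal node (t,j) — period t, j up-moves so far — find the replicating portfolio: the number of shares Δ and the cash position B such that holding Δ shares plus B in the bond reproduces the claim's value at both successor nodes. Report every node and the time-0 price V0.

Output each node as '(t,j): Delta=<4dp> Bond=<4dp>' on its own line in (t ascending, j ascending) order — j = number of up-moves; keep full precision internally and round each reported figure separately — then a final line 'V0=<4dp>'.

The replicating-portfolio and risk-neutral prices coincide; use p* = (1.05−0.93)/(1.32−0.93) = 0.3077 for the latter.
Terminal payoffs: V(4,0)=46.2200, V(4,1)=180.2600, V(4,2)=177.8100, V(4,3)=131.2400, V(4,4)=36.2300
  t=3,j=0: stock 86.8706 → up 114.6691 (V=180.2600), down 80.7896 (V=46.2200). Price 83.2982; hedge Δ=3.9564, bond B=-260.3941.
  t=3,j=1: stock 123.3001 → up 162.7562 (V=177.8100), down 114.6691 (V=180.2600). Price 170.9582; hedge Δ=-0.0509, bond B=177.2403.
  t=3,j=2: stock 175.0067 → up 231.0088 (V=131.2400), down 162.7562 (V=177.8100). Price 155.6960; hedge Δ=-0.6823, bond B=275.1062.
  t=3,j=3: stock 248.3965 → up 327.8834 (V=36.2300), down 231.0088 (V=131.2400). Price 97.1487; hedge Δ=-0.9808, bond B=340.7641.
  t=2,j=0: stock 93.4092 → up 123.3001 (V=170.9582), down 86.8706 (V=83.2982). Price 105.0195; hedge Δ=2.4063, bond B=-119.7499.
  t=2,j=1: stock 132.5808 → up 175.0067 (V=155.6960), down 123.3001 (V=170.9582). Price 158.3449; hedge Δ=-0.2952, bond B=197.4789.
  t=2,j=2: stock 188.1792 → up 248.3965 (V=97.1487), down 175.0067 (V=155.6960). Price 131.1252; hedge Δ=-0.7978, bond B=281.2463.
  t=1,j=0: stock 100.4400 → up 132.5808 (V=158.3449), down 93.4092 (V=105.0195). Price 115.6451; hedge Δ=1.3613, bond B=-21.0867.
  t=1,j=1: stock 142.5600 → up 188.1792 (V=131.1252), down 132.5808 (V=158.3449). Price 142.8282; hedge Δ=-0.4896, bond B=212.6224.
  t=0,j=0: stock 108.0000 → up 142.5600 (V=142.8282), down 100.4400 (V=115.6451). Price 118.1039; hedge Δ=0.6454, bond B=48.4036.
Each (Δ,B) replicates both successor values, so the strategy is self-financing and V0 is arbitrage-free.

(0,0): Delta=0.6454 Bond=48.4036
(1,0): Delta=1.3613 Bond=-21.0867
(1,1): Delta=-0.4896 Bond=212.6224
(2,0): Delta=2.4063 Bond=-119.7499
(2,1): Delta=-0.2952 Bond=197.4789
(2,2): Delta=-0.7978 Bond=281.2463
(3,0): Delta=3.9564 Bond=-260.3941
(3,1): Delta=-0.0509 Bond=177.2403
(3,2): Delta=-0.6823 Bond=275.1062
(3,3): Delta=-0.9808 Bond=340.7641
V0=118.1039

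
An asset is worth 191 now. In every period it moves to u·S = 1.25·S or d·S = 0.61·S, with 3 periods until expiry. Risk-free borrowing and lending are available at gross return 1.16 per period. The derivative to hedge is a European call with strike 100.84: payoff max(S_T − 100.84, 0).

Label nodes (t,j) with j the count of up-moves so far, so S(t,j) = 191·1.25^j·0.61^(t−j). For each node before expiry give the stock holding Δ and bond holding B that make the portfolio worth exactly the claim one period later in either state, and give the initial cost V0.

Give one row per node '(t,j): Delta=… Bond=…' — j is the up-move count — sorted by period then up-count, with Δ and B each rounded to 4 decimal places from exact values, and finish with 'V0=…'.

Since d<R<u, set p* = (R−d)/(u−d) = 0.8594; price each node as the discounted p*-expectation of its children.
Payoff layer (t=3): V(3,0)=0.0000, V(3,1)=0.0000, V(3,2)=81.2069, V(3,3)=272.2069
  t=2,j=0: stock 71.0711 → up 88.8389 (V=0.0000), down 43.3534 (V=0.0000). Price 0.0000; hedge Δ=0.0000, bond B=0.0000.
  t=2,j=1: stock 145.6375 → up 182.0469 (V=81.2069), down 88.8389 (V=0.0000). Price 60.1613; hedge Δ=0.8712, bond B=-66.7244.
  t=2,j=2: stock 298.4375 → up 373.0469 (V=272.2069), down 182.0469 (V=81.2069). Price 211.5065; hedge Δ=1.0000, bond B=-86.9310.
  t=1,j=0: stock 116.5100 → up 145.6375 (V=60.1613), down 71.0711 (V=0.0000). Price 44.5700; hedge Δ=0.8068, bond B=-49.4321.
  t=1,j=1: stock 238.7500 → up 298.4375 (V=211.5065), down 145.6375 (V=60.1613). Price 163.9858; hedge Δ=0.9905, bond B=-72.4909.
  t=0,j=0: stock 191.0000 → up 238.7500 (V=163.9858), down 116.5100 (V=44.5700). Price 126.8905; hedge Δ=0.9769, bond B=-59.6968.
The time-0 hedge costs 126.8905, which is the no-arbitrage price.

(0,0): Delta=0.9769 Bond=-59.6968
(1,0): Delta=0.8068 Bond=-49.4321
(1,1): Delta=0.9905 Bond=-72.4909
(2,0): Delta=0.0000 Bond=0.0000
(2,1): Delta=0.8712 Bond=-66.7244
(2,2): Delta=1.0000 Bond=-86.9310
V0=126.8905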